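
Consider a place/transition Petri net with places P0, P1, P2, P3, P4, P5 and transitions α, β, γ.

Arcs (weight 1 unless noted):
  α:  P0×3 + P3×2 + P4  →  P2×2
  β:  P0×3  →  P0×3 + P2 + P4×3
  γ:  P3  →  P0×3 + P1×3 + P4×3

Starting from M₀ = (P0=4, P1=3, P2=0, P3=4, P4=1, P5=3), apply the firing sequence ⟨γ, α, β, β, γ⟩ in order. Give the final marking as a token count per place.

step 1: fire γ:  (P0=4, P1=3, P2=0, P3=4, P4=1, P5=3) → (P0=7, P1=6, P2=0, P3=3, P4=4, P5=3)
step 2: fire α:  (P0=7, P1=6, P2=0, P3=3, P4=4, P5=3) → (P0=4, P1=6, P2=2, P3=1, P4=3, P5=3)
step 3: fire β:  (P0=4, P1=6, P2=2, P3=1, P4=3, P5=3) → (P0=4, P1=6, P2=3, P3=1, P4=6, P5=3)
step 4: fire β:  (P0=4, P1=6, P2=3, P3=1, P4=6, P5=3) → (P0=4, P1=6, P2=4, P3=1, P4=9, P5=3)
step 5: fire γ:  (P0=4, P1=6, P2=4, P3=1, P4=9, P5=3) → (P0=7, P1=9, P2=4, P3=0, P4=12, P5=3)

(P0=7, P1=9, P2=4, P3=0, P4=12, P5=3)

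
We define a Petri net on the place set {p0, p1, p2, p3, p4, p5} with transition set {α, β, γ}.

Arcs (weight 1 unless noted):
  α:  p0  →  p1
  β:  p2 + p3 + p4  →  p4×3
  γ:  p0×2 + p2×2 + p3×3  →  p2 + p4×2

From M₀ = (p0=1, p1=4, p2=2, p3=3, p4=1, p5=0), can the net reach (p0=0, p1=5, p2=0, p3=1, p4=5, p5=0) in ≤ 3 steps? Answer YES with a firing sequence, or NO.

step 1: fire α:  (p0=1, p1=4, p2=2, p3=3, p4=1, p5=0) → (p0=0, p1=5, p2=2, p3=3, p4=1, p5=0)
step 2: fire β:  (p0=0, p1=5, p2=2, p3=3, p4=1, p5=0) → (p0=0, p1=5, p2=1, p3=2, p4=3, p5=0)
step 3: fire β:  (p0=0, p1=5, p2=1, p3=2, p4=3, p5=0) → (p0=0, p1=5, p2=0, p3=1, p4=5, p5=0)

YES — reachable via ⟨α, β, β⟩ (3 firings)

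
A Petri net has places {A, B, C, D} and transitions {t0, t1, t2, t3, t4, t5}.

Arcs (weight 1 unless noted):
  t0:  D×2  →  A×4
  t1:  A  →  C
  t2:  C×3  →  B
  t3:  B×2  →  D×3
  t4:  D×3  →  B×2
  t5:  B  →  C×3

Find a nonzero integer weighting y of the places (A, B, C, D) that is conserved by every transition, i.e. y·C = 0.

Incidence matrix C (rows=places, cols=transitions):
       t0   t1   t2   t3   t4   t5
    A   4   -1    0    0    0    0
    B   0    0    1   -2    2   -1
    C   0    1   -3    0    0    3
    D  -2    0    0    3   -3    0

Candidate y = [1, 3, 1, 2]; check y·C column-wise:
  col t0: 1·4 + 3·0 + 1·0 + 2·-2 = 0
  col t1: 1·-1 + 3·0 + 1·1 + 2·0 = 0
  col t2: 1·0 + 3·1 + 1·-3 + 2·0 = 0
  col t3: 1·0 + 3·-2 + 1·0 + 2·3 = 0
  col t4: 1·0 + 3·2 + 1·0 + 2·-3 = 0
  col t5: 1·0 + 3·-1 + 1·3 + 2·0 = 0

y = (A:1, B:3, C:1, D:2)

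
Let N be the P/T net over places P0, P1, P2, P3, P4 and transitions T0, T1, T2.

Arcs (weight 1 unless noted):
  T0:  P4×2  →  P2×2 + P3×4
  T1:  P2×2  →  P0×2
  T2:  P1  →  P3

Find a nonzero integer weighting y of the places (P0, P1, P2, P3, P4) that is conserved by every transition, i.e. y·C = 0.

Incidence matrix C (rows=places, cols=transitions):
       T0   T1   T2
   P0   0    2    0
   P1   0    0   -1
   P2   2   -2    0
   P3   4    0    1
   P4  -2    0    0

Candidate y = [2, -1, 2, -1, 0]; check y·C column-wise:
  col T0: 2·0 + -1·0 + 2·2 + -1·4 + 0·-2 = 0
  col T1: 2·2 + -1·0 + 2·-2 + -1·0 = 0
  col T2: 2·0 + -1·-1 + 2·0 + -1·1 = 0

y = (P0:2, P1:-1, P2:2, P3:-1, P4:0)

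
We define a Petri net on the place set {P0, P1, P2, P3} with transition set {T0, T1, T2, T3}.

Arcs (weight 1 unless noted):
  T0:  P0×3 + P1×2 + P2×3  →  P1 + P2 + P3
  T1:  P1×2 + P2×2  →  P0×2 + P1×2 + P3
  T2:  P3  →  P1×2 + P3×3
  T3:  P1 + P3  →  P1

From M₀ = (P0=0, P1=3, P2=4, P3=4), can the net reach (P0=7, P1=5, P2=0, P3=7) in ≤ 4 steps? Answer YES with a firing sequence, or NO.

NO — not reachable within 4 firings

depth 0: 1 marking
depth 1: 4 markings reached so far
depth 2: 10 markings reached so far
depth 3: 19 markings reached so far
depth 4: 31 markings reached so far
target is not among the 31 markings reachable within 4 steps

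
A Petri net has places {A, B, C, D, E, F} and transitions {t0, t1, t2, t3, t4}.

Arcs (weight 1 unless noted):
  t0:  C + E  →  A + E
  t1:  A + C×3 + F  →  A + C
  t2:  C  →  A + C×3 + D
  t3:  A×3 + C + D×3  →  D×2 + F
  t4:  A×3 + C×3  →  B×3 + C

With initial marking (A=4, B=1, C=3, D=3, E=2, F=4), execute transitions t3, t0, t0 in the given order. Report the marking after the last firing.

(A=3, B=1, C=0, D=2, E=2, F=5)

step 1: fire t3:  (A=4, B=1, C=3, D=3, E=2, F=4) → (A=1, B=1, C=2, D=2, E=2, F=5)
step 2: fire t0:  (A=1, B=1, C=2, D=2, E=2, F=5) → (A=2, B=1, C=1, D=2, E=2, F=5)
step 3: fire t0:  (A=2, B=1, C=1, D=2, E=2, F=5) → (A=3, B=1, C=0, D=2, E=2, F=5)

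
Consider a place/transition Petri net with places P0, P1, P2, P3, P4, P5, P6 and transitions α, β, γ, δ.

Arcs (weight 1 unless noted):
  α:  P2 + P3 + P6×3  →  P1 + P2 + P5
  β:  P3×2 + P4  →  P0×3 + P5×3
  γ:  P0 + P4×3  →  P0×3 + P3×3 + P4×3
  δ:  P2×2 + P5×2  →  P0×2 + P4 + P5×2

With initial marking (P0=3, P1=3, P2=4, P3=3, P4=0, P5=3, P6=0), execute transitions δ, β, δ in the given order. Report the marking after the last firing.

step 1: fire δ:  (P0=3, P1=3, P2=4, P3=3, P4=0, P5=3, P6=0) → (P0=5, P1=3, P2=2, P3=3, P4=1, P5=3, P6=0)
step 2: fire β:  (P0=5, P1=3, P2=2, P3=3, P4=1, P5=3, P6=0) → (P0=8, P1=3, P2=2, P3=1, P4=0, P5=6, P6=0)
step 3: fire δ:  (P0=8, P1=3, P2=2, P3=1, P4=0, P5=6, P6=0) → (P0=10, P1=3, P2=0, P3=1, P4=1, P5=6, P6=0)

(P0=10, P1=3, P2=0, P3=1, P4=1, P5=6, P6=0)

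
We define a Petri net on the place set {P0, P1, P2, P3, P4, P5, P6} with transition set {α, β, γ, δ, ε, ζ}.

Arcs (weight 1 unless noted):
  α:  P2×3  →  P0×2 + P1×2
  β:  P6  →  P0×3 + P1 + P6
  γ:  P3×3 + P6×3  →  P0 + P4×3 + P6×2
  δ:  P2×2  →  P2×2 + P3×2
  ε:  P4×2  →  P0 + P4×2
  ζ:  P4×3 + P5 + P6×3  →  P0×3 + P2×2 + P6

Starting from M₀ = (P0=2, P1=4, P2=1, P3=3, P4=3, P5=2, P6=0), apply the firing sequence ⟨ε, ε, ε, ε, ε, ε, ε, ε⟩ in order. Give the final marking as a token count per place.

step 1: fire ε:  (P0=2, P1=4, P2=1, P3=3, P4=3, P5=2, P6=0) → (P0=3, P1=4, P2=1, P3=3, P4=3, P5=2, P6=0)
step 2: fire ε:  (P0=3, P1=4, P2=1, P3=3, P4=3, P5=2, P6=0) → (P0=4, P1=4, P2=1, P3=3, P4=3, P5=2, P6=0)
step 3: fire ε:  (P0=4, P1=4, P2=1, P3=3, P4=3, P5=2, P6=0) → (P0=5, P1=4, P2=1, P3=3, P4=3, P5=2, P6=0)
step 4: fire ε:  (P0=5, P1=4, P2=1, P3=3, P4=3, P5=2, P6=0) → (P0=6, P1=4, P2=1, P3=3, P4=3, P5=2, P6=0)
step 5: fire ε:  (P0=6, P1=4, P2=1, P3=3, P4=3, P5=2, P6=0) → (P0=7, P1=4, P2=1, P3=3, P4=3, P5=2, P6=0)
step 6: fire ε:  (P0=7, P1=4, P2=1, P3=3, P4=3, P5=2, P6=0) → (P0=8, P1=4, P2=1, P3=3, P4=3, P5=2, P6=0)
step 7: fire ε:  (P0=8, P1=4, P2=1, P3=3, P4=3, P5=2, P6=0) → (P0=9, P1=4, P2=1, P3=3, P4=3, P5=2, P6=0)
step 8: fire ε:  (P0=9, P1=4, P2=1, P3=3, P4=3, P5=2, P6=0) → (P0=10, P1=4, P2=1, P3=3, P4=3, P5=2, P6=0)

(P0=10, P1=4, P2=1, P3=3, P4=3, P5=2, P6=0)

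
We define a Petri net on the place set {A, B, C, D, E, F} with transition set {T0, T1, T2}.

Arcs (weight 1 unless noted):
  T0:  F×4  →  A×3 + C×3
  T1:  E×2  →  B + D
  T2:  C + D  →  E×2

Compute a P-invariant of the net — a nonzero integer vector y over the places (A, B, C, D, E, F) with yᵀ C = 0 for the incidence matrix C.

Incidence matrix C (rows=places, cols=transitions):
       T0   T1   T2
    A   3    0    0
    B   0    1    0
    C   3    0   -1
    D   0    1   -1
    E   0   -2    2
    F  -4    0    0

Candidate y = [1, -1, -1, 1, 0, 0]; check y·C column-wise:
  col T0: 1·3 + -1·0 + -1·3 + 1·0 + 0·-4 = 0
  col T1: 1·0 + -1·1 + -1·0 + 1·1 + 0·-2 = 0
  col T2: 1·0 + -1·0 + -1·-1 + 1·-1 + 0·2 = 0

y = (A:1, B:-1, C:-1, D:1, E:0, F:0)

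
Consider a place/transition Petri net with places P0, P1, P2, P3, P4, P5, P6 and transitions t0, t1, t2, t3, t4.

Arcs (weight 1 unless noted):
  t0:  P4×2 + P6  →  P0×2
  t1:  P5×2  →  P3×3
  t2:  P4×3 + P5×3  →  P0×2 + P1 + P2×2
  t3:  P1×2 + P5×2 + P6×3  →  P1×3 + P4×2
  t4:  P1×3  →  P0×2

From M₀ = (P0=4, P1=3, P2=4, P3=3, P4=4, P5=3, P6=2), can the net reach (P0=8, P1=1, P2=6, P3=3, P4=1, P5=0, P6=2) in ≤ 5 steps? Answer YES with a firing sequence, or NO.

step 1: fire t2:  (P0=4, P1=3, P2=4, P3=3, P4=4, P5=3, P6=2) → (P0=6, P1=4, P2=6, P3=3, P4=1, P5=0, P6=2)
step 2: fire t4:  (P0=6, P1=4, P2=6, P3=3, P4=1, P5=0, P6=2) → (P0=8, P1=1, P2=6, P3=3, P4=1, P5=0, P6=2)

YES — reachable via ⟨t2, t4⟩ (2 firings)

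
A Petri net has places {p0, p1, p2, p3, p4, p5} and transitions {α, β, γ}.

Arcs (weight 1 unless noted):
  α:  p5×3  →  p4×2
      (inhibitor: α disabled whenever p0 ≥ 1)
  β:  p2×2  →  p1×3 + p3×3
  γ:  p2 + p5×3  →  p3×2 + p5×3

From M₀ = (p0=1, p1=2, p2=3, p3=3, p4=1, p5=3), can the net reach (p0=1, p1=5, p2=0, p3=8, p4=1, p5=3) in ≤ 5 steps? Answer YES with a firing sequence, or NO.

step 1: fire β:  (p0=1, p1=2, p2=3, p3=3, p4=1, p5=3) → (p0=1, p1=5, p2=1, p3=6, p4=1, p5=3)
step 2: fire γ:  (p0=1, p1=5, p2=1, p3=6, p4=1, p5=3) → (p0=1, p1=5, p2=0, p3=8, p4=1, p5=3)

YES — reachable via ⟨β, γ⟩ (2 firings)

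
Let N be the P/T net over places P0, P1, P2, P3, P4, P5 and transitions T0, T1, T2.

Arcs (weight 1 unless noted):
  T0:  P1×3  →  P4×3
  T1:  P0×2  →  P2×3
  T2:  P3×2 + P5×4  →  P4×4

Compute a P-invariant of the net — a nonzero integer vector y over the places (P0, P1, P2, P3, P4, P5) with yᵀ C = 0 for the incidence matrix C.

y = (P0:3, P1:0, P2:2, P3:0, P4:0, P5:0)

Incidence matrix C (rows=places, cols=transitions):
       T0   T1   T2
   P0   0   -2    0
   P1  -3    0    0
   P2   0    3    0
   P3   0    0   -2
   P4   3    0    4
   P5   0    0   -4

Candidate y = [3, 0, 2, 0, 0, 0]; check y·C column-wise:
  col T0: 3·0 + 0·-3 + 2·0 + 0·3 = 0
  col T1: 3·-2 + 2·3 = 0
  col T2: 3·0 + 2·0 + 0·-2 + 0·4 + 0·-4 = 0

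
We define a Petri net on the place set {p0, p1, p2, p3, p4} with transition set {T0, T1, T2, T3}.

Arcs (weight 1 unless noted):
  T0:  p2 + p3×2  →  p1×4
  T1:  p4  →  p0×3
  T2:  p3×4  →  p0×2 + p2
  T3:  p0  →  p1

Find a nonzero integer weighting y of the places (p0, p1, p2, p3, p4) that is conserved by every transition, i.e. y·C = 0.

y = (p0:1, p1:1, p2:2, p3:1, p4:3)

Incidence matrix C (rows=places, cols=transitions):
       T0   T1   T2   T3
   p0   0    3    2   -1
   p1   4    0    0    1
   p2  -1    0    1    0
   p3  -2    0   -4    0
   p4   0   -1    0    0

Candidate y = [1, 1, 2, 1, 3]; check y·C column-wise:
  col T0: 1·0 + 1·4 + 2·-1 + 1·-2 + 3·0 = 0
  col T1: 1·3 + 1·0 + 2·0 + 1·0 + 3·-1 = 0
  col T2: 1·2 + 1·0 + 2·1 + 1·-4 + 3·0 = 0
  col T3: 1·-1 + 1·1 + 2·0 + 1·0 + 3·0 = 0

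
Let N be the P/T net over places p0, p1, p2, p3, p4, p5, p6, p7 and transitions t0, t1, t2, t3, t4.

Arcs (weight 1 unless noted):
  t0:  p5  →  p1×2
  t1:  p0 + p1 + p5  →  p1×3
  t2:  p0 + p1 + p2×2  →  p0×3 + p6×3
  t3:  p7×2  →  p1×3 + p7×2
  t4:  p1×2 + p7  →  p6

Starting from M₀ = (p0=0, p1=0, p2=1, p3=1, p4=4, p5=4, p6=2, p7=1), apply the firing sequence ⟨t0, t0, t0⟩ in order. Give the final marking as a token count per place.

(p0=0, p1=6, p2=1, p3=1, p4=4, p5=1, p6=2, p7=1)

step 1: fire t0:  (p0=0, p1=0, p2=1, p3=1, p4=4, p5=4, p6=2, p7=1) → (p0=0, p1=2, p2=1, p3=1, p4=4, p5=3, p6=2, p7=1)
step 2: fire t0:  (p0=0, p1=2, p2=1, p3=1, p4=4, p5=3, p6=2, p7=1) → (p0=0, p1=4, p2=1, p3=1, p4=4, p5=2, p6=2, p7=1)
step 3: fire t0:  (p0=0, p1=4, p2=1, p3=1, p4=4, p5=2, p6=2, p7=1) → (p0=0, p1=6, p2=1, p3=1, p4=4, p5=1, p6=2, p7=1)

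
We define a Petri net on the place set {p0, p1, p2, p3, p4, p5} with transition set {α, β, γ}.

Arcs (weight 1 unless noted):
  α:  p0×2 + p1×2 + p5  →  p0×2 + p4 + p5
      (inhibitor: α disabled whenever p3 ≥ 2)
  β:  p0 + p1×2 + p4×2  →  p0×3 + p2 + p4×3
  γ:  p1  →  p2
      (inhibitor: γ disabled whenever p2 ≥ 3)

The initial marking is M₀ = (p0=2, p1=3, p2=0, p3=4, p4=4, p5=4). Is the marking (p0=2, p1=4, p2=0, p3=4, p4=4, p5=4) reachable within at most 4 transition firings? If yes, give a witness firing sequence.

NO — not reachable within 4 firings

depth 0: 1 marking
depth 1: 3 markings reached so far
depth 2: 5 markings reached so far
depth 3: 6 markings reached so far
depth 4: 6 markings reached so far
(frontier empty at depth 4; search complete)
target is not among the 6 markings reachable within 4 steps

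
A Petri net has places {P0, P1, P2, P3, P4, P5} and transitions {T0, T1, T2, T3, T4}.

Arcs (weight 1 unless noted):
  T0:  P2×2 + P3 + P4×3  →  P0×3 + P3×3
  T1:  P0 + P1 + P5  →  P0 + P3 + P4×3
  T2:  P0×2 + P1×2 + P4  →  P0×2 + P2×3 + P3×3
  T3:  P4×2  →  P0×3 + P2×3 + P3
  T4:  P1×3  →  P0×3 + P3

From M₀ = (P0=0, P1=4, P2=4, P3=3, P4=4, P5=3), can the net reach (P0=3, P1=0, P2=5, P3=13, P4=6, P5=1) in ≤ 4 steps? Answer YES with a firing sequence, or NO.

NO — not reachable within 4 firings

depth 0: 1 marking
depth 1: 4 markings reached so far
depth 2: 12 markings reached so far
depth 3: 23 markings reached so far
depth 4: 38 markings reached so far
target is not among the 38 markings reachable within 4 steps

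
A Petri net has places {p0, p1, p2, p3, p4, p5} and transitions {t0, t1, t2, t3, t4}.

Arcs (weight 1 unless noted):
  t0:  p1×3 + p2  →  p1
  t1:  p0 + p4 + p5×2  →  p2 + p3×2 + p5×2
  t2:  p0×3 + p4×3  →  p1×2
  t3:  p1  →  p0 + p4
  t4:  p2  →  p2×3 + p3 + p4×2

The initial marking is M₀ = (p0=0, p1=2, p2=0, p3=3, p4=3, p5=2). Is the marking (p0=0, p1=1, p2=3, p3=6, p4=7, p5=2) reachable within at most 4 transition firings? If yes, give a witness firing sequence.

depth 0: 1 marking
depth 1: 2 markings reached so far
depth 2: 4 markings reached so far
depth 3: 6 markings reached so far
depth 4: 9 markings reached so far
target is not among the 9 markings reachable within 4 steps

NO — not reachable within 4 firings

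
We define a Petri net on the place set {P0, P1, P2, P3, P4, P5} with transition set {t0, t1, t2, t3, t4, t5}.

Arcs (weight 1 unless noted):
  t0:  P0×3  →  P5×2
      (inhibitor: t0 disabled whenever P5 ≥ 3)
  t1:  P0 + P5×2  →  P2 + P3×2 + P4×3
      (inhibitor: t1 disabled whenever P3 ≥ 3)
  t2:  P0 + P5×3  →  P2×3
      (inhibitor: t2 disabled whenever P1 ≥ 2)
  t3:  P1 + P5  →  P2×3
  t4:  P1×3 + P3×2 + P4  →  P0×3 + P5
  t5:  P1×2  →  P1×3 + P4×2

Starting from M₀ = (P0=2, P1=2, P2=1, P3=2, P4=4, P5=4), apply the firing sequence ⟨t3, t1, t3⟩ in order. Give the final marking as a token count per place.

(P0=1, P1=0, P2=8, P3=4, P4=7, P5=0)

step 1: fire t3:  (P0=2, P1=2, P2=1, P3=2, P4=4, P5=4) → (P0=2, P1=1, P2=4, P3=2, P4=4, P5=3)
step 2: fire t1:  (P0=2, P1=1, P2=4, P3=2, P4=4, P5=3) → (P0=1, P1=1, P2=5, P3=4, P4=7, P5=1)
step 3: fire t3:  (P0=1, P1=1, P2=5, P3=4, P4=7, P5=1) → (P0=1, P1=0, P2=8, P3=4, P4=7, P5=0)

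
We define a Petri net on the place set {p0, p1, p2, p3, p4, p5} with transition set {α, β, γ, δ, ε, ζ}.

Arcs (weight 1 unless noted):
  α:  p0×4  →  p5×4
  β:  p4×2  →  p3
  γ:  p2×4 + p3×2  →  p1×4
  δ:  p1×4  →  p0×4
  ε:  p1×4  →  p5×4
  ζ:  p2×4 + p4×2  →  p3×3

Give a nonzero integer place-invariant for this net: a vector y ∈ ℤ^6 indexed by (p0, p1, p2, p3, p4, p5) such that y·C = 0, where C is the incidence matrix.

y = (p0:2, p1:2, p2:1, p3:2, p4:1, p5:2)

Incidence matrix C (rows=places, cols=transitions):
        α    β    γ    δ    ε    ζ
   p0  -4    0    0    4    0    0
   p1   0    0    4   -4   -4    0
   p2   0    0   -4    0    0   -4
   p3   0    1   -2    0    0    3
   p4   0   -2    0    0    0   -2
   p5   4    0    0    0    4    0

Candidate y = [2, 2, 1, 2, 1, 2]; check y·C column-wise:
  col α: 2·-4 + 2·0 + 1·0 + 2·0 + 1·0 + 2·4 = 0
  col β: 2·0 + 2·0 + 1·0 + 2·1 + 1·-2 + 2·0 = 0
  col γ: 2·0 + 2·4 + 1·-4 + 2·-2 + 1·0 + 2·0 = 0
  col δ: 2·4 + 2·-4 + 1·0 + 2·0 + 1·0 + 2·0 = 0
  col ε: 2·0 + 2·-4 + 1·0 + 2·0 + 1·0 + 2·4 = 0
  col ζ: 2·0 + 2·0 + 1·-4 + 2·3 + 1·-2 + 2·0 = 0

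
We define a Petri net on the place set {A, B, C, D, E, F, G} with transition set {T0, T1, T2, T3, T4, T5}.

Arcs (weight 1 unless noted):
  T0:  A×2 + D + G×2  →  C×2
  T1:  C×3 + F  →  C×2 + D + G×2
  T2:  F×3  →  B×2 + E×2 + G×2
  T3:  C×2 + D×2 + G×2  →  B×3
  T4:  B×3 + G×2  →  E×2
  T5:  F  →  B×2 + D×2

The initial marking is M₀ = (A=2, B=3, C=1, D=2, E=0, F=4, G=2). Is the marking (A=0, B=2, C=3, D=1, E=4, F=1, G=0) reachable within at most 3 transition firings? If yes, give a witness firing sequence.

step 1: fire T0:  (A=2, B=3, C=1, D=2, E=0, F=4, G=2) → (A=0, B=3, C=3, D=1, E=0, F=4, G=0)
step 2: fire T2:  (A=0, B=3, C=3, D=1, E=0, F=4, G=0) → (A=0, B=5, C=3, D=1, E=2, F=1, G=2)
step 3: fire T4:  (A=0, B=5, C=3, D=1, E=2, F=1, G=2) → (A=0, B=2, C=3, D=1, E=4, F=1, G=0)

YES — reachable via ⟨T0, T2, T4⟩ (3 firings)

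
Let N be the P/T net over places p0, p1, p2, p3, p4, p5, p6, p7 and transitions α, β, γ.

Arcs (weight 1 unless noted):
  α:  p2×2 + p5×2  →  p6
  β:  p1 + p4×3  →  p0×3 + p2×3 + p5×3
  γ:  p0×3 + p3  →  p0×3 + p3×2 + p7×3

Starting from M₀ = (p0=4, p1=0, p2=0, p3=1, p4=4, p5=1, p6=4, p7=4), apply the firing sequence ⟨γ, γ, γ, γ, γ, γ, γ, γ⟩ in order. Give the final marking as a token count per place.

step 1: fire γ:  (p0=4, p1=0, p2=0, p3=1, p4=4, p5=1, p6=4, p7=4) → (p0=4, p1=0, p2=0, p3=2, p4=4, p5=1, p6=4, p7=7)
step 2: fire γ:  (p0=4, p1=0, p2=0, p3=2, p4=4, p5=1, p6=4, p7=7) → (p0=4, p1=0, p2=0, p3=3, p4=4, p5=1, p6=4, p7=10)
step 3: fire γ:  (p0=4, p1=0, p2=0, p3=3, p4=4, p5=1, p6=4, p7=10) → (p0=4, p1=0, p2=0, p3=4, p4=4, p5=1, p6=4, p7=13)
step 4: fire γ:  (p0=4, p1=0, p2=0, p3=4, p4=4, p5=1, p6=4, p7=13) → (p0=4, p1=0, p2=0, p3=5, p4=4, p5=1, p6=4, p7=16)
step 5: fire γ:  (p0=4, p1=0, p2=0, p3=5, p4=4, p5=1, p6=4, p7=16) → (p0=4, p1=0, p2=0, p3=6, p4=4, p5=1, p6=4, p7=19)
step 6: fire γ:  (p0=4, p1=0, p2=0, p3=6, p4=4, p5=1, p6=4, p7=19) → (p0=4, p1=0, p2=0, p3=7, p4=4, p5=1, p6=4, p7=22)
step 7: fire γ:  (p0=4, p1=0, p2=0, p3=7, p4=4, p5=1, p6=4, p7=22) → (p0=4, p1=0, p2=0, p3=8, p4=4, p5=1, p6=4, p7=25)
step 8: fire γ:  (p0=4, p1=0, p2=0, p3=8, p4=4, p5=1, p6=4, p7=25) → (p0=4, p1=0, p2=0, p3=9, p4=4, p5=1, p6=4, p7=28)

(p0=4, p1=0, p2=0, p3=9, p4=4, p5=1, p6=4, p7=28)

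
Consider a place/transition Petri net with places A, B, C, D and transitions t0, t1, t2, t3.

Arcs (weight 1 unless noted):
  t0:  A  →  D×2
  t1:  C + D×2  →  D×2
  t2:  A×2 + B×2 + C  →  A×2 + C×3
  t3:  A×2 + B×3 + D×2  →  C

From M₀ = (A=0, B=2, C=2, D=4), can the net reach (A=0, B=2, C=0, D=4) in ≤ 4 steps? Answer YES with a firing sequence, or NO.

step 1: fire t1:  (A=0, B=2, C=2, D=4) → (A=0, B=2, C=1, D=4)
step 2: fire t1:  (A=0, B=2, C=1, D=4) → (A=0, B=2, C=0, D=4)

YES — reachable via ⟨t1, t1⟩ (2 firings)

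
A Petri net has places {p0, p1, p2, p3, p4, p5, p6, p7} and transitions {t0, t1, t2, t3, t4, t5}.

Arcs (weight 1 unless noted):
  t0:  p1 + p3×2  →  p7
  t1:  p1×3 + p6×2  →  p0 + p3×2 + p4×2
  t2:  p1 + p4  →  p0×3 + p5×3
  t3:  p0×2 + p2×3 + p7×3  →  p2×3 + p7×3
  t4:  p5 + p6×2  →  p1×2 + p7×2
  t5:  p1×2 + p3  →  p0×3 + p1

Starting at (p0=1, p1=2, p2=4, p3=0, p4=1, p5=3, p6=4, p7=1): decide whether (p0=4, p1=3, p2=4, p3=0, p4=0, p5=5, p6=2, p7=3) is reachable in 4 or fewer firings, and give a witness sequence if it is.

step 1: fire t2:  (p0=1, p1=2, p2=4, p3=0, p4=1, p5=3, p6=4, p7=1) → (p0=4, p1=1, p2=4, p3=0, p4=0, p5=6, p6=4, p7=1)
step 2: fire t4:  (p0=4, p1=1, p2=4, p3=0, p4=0, p5=6, p6=4, p7=1) → (p0=4, p1=3, p2=4, p3=0, p4=0, p5=5, p6=2, p7=3)

YES — reachable via ⟨t2, t4⟩ (2 firings)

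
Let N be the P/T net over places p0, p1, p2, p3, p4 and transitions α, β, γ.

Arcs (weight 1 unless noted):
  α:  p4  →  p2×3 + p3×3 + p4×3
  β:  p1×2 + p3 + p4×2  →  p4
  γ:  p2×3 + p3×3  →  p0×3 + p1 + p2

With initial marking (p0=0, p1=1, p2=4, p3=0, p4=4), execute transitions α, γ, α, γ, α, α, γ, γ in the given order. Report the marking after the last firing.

step 1: fire α:  (p0=0, p1=1, p2=4, p3=0, p4=4) → (p0=0, p1=1, p2=7, p3=3, p4=6)
step 2: fire γ:  (p0=0, p1=1, p2=7, p3=3, p4=6) → (p0=3, p1=2, p2=5, p3=0, p4=6)
step 3: fire α:  (p0=3, p1=2, p2=5, p3=0, p4=6) → (p0=3, p1=2, p2=8, p3=3, p4=8)
step 4: fire γ:  (p0=3, p1=2, p2=8, p3=3, p4=8) → (p0=6, p1=3, p2=6, p3=0, p4=8)
step 5: fire α:  (p0=6, p1=3, p2=6, p3=0, p4=8) → (p0=6, p1=3, p2=9, p3=3, p4=10)
step 6: fire α:  (p0=6, p1=3, p2=9, p3=3, p4=10) → (p0=6, p1=3, p2=12, p3=6, p4=12)
step 7: fire γ:  (p0=6, p1=3, p2=12, p3=6, p4=12) → (p0=9, p1=4, p2=10, p3=3, p4=12)
step 8: fire γ:  (p0=9, p1=4, p2=10, p3=3, p4=12) → (p0=12, p1=5, p2=8, p3=0, p4=12)

(p0=12, p1=5, p2=8, p3=0, p4=12)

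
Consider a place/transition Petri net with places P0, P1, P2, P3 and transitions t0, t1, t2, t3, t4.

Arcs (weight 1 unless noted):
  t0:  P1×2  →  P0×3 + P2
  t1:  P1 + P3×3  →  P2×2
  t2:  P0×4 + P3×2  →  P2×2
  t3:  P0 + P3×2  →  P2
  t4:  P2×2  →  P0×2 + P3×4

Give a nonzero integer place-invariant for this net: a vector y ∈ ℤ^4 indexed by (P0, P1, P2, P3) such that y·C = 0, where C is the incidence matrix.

Incidence matrix C (rows=places, cols=transitions):
       t0   t1   t2   t3   t4
   P0   3    0   -4   -1    2
   P1  -2   -1    0    0    0
   P2   1    2    2    1   -2
   P3   0   -3   -2   -2    4

Candidate y = [1, 3, 3, 1]; check y·C column-wise:
  col t0: 1·3 + 3·-2 + 3·1 + 1·0 = 0
  col t1: 1·0 + 3·-1 + 3·2 + 1·-3 = 0
  col t2: 1·-4 + 3·0 + 3·2 + 1·-2 = 0
  col t3: 1·-1 + 3·0 + 3·1 + 1·-2 = 0
  col t4: 1·2 + 3·0 + 3·-2 + 1·4 = 0

y = (P0:1, P1:3, P2:3, P3:1)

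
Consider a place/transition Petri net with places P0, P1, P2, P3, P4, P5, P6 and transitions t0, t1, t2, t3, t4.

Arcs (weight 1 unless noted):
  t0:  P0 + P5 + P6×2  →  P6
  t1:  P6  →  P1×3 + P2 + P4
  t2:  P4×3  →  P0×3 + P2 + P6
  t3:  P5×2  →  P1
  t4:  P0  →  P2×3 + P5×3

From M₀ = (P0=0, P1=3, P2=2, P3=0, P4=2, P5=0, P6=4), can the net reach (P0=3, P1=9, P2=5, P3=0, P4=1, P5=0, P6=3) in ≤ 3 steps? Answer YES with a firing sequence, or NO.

YES — reachable via ⟨t1, t1, t2⟩ (3 firings)

step 1: fire t1:  (P0=0, P1=3, P2=2, P3=0, P4=2, P5=0, P6=4) → (P0=0, P1=6, P2=3, P3=0, P4=3, P5=0, P6=3)
step 2: fire t1:  (P0=0, P1=6, P2=3, P3=0, P4=3, P5=0, P6=3) → (P0=0, P1=9, P2=4, P3=0, P4=4, P5=0, P6=2)
step 3: fire t2:  (P0=0, P1=9, P2=4, P3=0, P4=4, P5=0, P6=2) → (P0=3, P1=9, P2=5, P3=0, P4=1, P5=0, P6=3)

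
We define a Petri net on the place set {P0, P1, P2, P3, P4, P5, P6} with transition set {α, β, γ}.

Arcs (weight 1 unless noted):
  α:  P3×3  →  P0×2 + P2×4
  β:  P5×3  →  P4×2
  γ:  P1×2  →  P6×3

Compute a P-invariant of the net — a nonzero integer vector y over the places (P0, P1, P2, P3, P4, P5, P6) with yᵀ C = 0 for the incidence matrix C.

Incidence matrix C (rows=places, cols=transitions):
        α    β    γ
   P0   2    0    0
   P1   0    0   -2
   P2   4    0    0
   P3  -3    0    0
   P4   0    2    0
   P5   0   -3    0
   P6   0    0    3

Candidate y = [2, 0, -1, 0, 0, 0, 0]; check y·C column-wise:
  col α: 2·2 + -1·4 + 0·-3 = 0
  col β: 2·0 + -1·0 + 0·2 + 0·-3 = 0
  col γ: 2·0 + 0·-2 + -1·0 + 0·3 = 0

y = (P0:2, P1:0, P2:-1, P3:0, P4:0, P5:0, P6:0)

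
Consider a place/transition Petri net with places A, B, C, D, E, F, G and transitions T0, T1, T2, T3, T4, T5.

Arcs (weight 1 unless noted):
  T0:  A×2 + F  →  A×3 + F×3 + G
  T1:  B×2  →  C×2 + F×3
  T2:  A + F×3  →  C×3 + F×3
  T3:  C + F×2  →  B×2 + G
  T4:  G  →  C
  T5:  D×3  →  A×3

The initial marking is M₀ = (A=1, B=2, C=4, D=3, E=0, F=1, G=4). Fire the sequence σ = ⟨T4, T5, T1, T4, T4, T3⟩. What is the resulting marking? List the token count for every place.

(A=4, B=2, C=8, D=0, E=0, F=2, G=2)

step 1: fire T4:  (A=1, B=2, C=4, D=3, E=0, F=1, G=4) → (A=1, B=2, C=5, D=3, E=0, F=1, G=3)
step 2: fire T5:  (A=1, B=2, C=5, D=3, E=0, F=1, G=3) → (A=4, B=2, C=5, D=0, E=0, F=1, G=3)
step 3: fire T1:  (A=4, B=2, C=5, D=0, E=0, F=1, G=3) → (A=4, B=0, C=7, D=0, E=0, F=4, G=3)
step 4: fire T4:  (A=4, B=0, C=7, D=0, E=0, F=4, G=3) → (A=4, B=0, C=8, D=0, E=0, F=4, G=2)
step 5: fire T4:  (A=4, B=0, C=8, D=0, E=0, F=4, G=2) → (A=4, B=0, C=9, D=0, E=0, F=4, G=1)
step 6: fire T3:  (A=4, B=0, C=9, D=0, E=0, F=4, G=1) → (A=4, B=2, C=8, D=0, E=0, F=2, G=2)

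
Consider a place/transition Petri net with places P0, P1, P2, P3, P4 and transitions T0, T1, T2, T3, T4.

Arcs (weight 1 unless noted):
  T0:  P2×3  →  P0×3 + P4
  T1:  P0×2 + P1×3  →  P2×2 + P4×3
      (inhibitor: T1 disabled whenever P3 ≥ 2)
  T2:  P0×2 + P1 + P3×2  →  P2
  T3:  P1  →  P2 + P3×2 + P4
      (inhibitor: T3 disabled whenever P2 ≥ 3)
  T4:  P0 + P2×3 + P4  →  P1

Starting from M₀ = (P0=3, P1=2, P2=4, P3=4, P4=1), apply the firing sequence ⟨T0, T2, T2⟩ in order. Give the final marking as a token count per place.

step 1: fire T0:  (P0=3, P1=2, P2=4, P3=4, P4=1) → (P0=6, P1=2, P2=1, P3=4, P4=2)
step 2: fire T2:  (P0=6, P1=2, P2=1, P3=4, P4=2) → (P0=4, P1=1, P2=2, P3=2, P4=2)
step 3: fire T2:  (P0=4, P1=1, P2=2, P3=2, P4=2) → (P0=2, P1=0, P2=3, P3=0, P4=2)

(P0=2, P1=0, P2=3, P3=0, P4=2)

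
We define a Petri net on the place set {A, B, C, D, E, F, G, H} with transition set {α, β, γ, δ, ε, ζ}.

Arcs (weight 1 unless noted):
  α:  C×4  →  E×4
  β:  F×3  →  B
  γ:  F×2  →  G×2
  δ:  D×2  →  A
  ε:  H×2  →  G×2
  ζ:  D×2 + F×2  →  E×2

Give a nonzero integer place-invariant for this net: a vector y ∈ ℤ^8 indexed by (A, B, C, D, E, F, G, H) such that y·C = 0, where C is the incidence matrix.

Incidence matrix C (rows=places, cols=transitions):
        α    β    γ    δ    ε    ζ
    A   0    0    0    1    0    0
    B   0    1    0    0    0    0
    C  -4    0    0    0    0    0
    D   0    0    0   -2    0   -2
    E   4    0    0    0    0    2
    F   0   -3   -2    0    0   -2
    G   0    0    2    0    2    0
    H   0    0    0    0   -2    0

Candidate y = [2, 0, 1, 1, 1, 0, 0, 0]; check y·C column-wise:
  col α: 2·0 + 1·-4 + 1·0 + 1·4 = 0
  col β: 2·0 + 0·1 + 1·0 + 1·0 + 1·0 + 0·-3 = 0
  col γ: 2·0 + 1·0 + 1·0 + 1·0 + 0·-2 + 0·2 = 0
  col δ: 2·1 + 1·0 + 1·-2 + 1·0 = 0
  col ε: 2·0 + 1·0 + 1·0 + 1·0 + 0·2 + 0·-2 = 0
  col ζ: 2·0 + 1·0 + 1·-2 + 1·2 + 0·-2 = 0

y = (A:2, B:0, C:1, D:1, E:1, F:0, G:0, H:0)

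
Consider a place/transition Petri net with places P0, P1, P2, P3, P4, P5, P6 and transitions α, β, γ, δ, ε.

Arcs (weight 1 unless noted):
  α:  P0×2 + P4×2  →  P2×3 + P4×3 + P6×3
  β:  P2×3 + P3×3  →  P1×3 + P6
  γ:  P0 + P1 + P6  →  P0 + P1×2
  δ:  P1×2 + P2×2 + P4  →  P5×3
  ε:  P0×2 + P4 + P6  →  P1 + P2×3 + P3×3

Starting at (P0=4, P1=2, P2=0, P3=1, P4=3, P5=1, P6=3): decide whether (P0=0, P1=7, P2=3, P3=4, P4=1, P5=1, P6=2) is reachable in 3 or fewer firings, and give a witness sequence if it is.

YES — reachable via ⟨ε, β, ε⟩ (3 firings)

step 1: fire ε:  (P0=4, P1=2, P2=0, P3=1, P4=3, P5=1, P6=3) → (P0=2, P1=3, P2=3, P3=4, P4=2, P5=1, P6=2)
step 2: fire β:  (P0=2, P1=3, P2=3, P3=4, P4=2, P5=1, P6=2) → (P0=2, P1=6, P2=0, P3=1, P4=2, P5=1, P6=3)
step 3: fire ε:  (P0=2, P1=6, P2=0, P3=1, P4=2, P5=1, P6=3) → (P0=0, P1=7, P2=3, P3=4, P4=1, P5=1, P6=2)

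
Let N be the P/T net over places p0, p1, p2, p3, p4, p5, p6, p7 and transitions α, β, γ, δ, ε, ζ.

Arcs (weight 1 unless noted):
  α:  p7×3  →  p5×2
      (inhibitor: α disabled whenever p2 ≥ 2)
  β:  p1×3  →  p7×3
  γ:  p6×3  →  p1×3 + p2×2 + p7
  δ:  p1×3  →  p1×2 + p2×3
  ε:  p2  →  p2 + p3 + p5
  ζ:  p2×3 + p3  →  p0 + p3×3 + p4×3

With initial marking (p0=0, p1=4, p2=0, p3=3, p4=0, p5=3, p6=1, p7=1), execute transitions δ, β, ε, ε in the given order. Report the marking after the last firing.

(p0=0, p1=0, p2=3, p3=5, p4=0, p5=5, p6=1, p7=4)

step 1: fire δ:  (p0=0, p1=4, p2=0, p3=3, p4=0, p5=3, p6=1, p7=1) → (p0=0, p1=3, p2=3, p3=3, p4=0, p5=3, p6=1, p7=1)
step 2: fire β:  (p0=0, p1=3, p2=3, p3=3, p4=0, p5=3, p6=1, p7=1) → (p0=0, p1=0, p2=3, p3=3, p4=0, p5=3, p6=1, p7=4)
step 3: fire ε:  (p0=0, p1=0, p2=3, p3=3, p4=0, p5=3, p6=1, p7=4) → (p0=0, p1=0, p2=3, p3=4, p4=0, p5=4, p6=1, p7=4)
step 4: fire ε:  (p0=0, p1=0, p2=3, p3=4, p4=0, p5=4, p6=1, p7=4) → (p0=0, p1=0, p2=3, p3=5, p4=0, p5=5, p6=1, p7=4)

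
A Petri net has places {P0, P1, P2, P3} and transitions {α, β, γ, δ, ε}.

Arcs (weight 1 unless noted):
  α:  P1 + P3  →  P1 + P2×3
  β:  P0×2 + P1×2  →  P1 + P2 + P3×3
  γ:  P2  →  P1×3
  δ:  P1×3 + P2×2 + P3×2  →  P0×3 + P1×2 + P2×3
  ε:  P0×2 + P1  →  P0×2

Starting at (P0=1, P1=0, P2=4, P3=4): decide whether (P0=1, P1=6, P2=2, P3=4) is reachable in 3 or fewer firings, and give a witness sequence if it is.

YES — reachable via ⟨γ, γ⟩ (2 firings)

step 1: fire γ:  (P0=1, P1=0, P2=4, P3=4) → (P0=1, P1=3, P2=3, P3=4)
step 2: fire γ:  (P0=1, P1=3, P2=3, P3=4) → (P0=1, P1=6, P2=2, P3=4)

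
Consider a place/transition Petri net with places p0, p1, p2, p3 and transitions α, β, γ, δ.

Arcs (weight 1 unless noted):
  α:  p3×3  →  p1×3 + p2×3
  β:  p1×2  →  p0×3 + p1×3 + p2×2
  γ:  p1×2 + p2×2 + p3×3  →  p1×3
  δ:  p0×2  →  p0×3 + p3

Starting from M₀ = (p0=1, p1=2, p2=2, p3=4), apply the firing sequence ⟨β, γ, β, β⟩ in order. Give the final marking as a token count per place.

step 1: fire β:  (p0=1, p1=2, p2=2, p3=4) → (p0=4, p1=3, p2=4, p3=4)
step 2: fire γ:  (p0=4, p1=3, p2=4, p3=4) → (p0=4, p1=4, p2=2, p3=1)
step 3: fire β:  (p0=4, p1=4, p2=2, p3=1) → (p0=7, p1=5, p2=4, p3=1)
step 4: fire β:  (p0=7, p1=5, p2=4, p3=1) → (p0=10, p1=6, p2=6, p3=1)

(p0=10, p1=6, p2=6, p3=1)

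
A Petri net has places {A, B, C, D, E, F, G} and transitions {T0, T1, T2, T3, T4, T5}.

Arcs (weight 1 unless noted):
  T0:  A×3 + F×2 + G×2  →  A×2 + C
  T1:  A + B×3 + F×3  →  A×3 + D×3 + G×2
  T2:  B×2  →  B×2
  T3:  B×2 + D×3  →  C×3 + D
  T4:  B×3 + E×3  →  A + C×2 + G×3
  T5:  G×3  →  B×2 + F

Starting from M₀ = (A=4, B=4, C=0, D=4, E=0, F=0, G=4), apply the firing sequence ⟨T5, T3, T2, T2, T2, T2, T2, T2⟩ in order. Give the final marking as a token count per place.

step 1: fire T5:  (A=4, B=4, C=0, D=4, E=0, F=0, G=4) → (A=4, B=6, C=0, D=4, E=0, F=1, G=1)
step 2: fire T3:  (A=4, B=6, C=0, D=4, E=0, F=1, G=1) → (A=4, B=4, C=3, D=2, E=0, F=1, G=1)
step 3: fire T2:  (A=4, B=4, C=3, D=2, E=0, F=1, G=1) → (A=4, B=4, C=3, D=2, E=0, F=1, G=1)
step 4: fire T2:  (A=4, B=4, C=3, D=2, E=0, F=1, G=1) → (A=4, B=4, C=3, D=2, E=0, F=1, G=1)
step 5: fire T2:  (A=4, B=4, C=3, D=2, E=0, F=1, G=1) → (A=4, B=4, C=3, D=2, E=0, F=1, G=1)
step 6: fire T2:  (A=4, B=4, C=3, D=2, E=0, F=1, G=1) → (A=4, B=4, C=3, D=2, E=0, F=1, G=1)
step 7: fire T2:  (A=4, B=4, C=3, D=2, E=0, F=1, G=1) → (A=4, B=4, C=3, D=2, E=0, F=1, G=1)
step 8: fire T2:  (A=4, B=4, C=3, D=2, E=0, F=1, G=1) → (A=4, B=4, C=3, D=2, E=0, F=1, G=1)

(A=4, B=4, C=3, D=2, E=0, F=1, G=1)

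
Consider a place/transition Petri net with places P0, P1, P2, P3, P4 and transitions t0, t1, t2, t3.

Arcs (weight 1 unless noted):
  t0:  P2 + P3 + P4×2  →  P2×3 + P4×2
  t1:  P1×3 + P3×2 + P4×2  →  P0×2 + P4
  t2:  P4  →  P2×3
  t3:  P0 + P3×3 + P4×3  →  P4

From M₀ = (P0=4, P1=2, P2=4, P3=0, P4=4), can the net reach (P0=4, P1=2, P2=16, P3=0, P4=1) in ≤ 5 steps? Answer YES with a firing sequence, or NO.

depth 0: 1 marking
depth 1: 2 markings reached so far
depth 2: 3 markings reached so far
depth 3: 4 markings reached so far
depth 4: 5 markings reached so far
depth 5: 5 markings reached so far
(frontier empty at depth 5; search complete)
target is not among the 5 markings reachable within 5 steps

NO — not reachable within 5 firings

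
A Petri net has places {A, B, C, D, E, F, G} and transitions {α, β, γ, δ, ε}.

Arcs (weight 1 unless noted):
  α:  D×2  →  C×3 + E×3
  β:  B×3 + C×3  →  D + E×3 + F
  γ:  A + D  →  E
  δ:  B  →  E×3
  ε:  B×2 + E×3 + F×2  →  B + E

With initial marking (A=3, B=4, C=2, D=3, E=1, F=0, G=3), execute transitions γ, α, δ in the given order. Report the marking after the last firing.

(A=2, B=3, C=5, D=0, E=8, F=0, G=3)

step 1: fire γ:  (A=3, B=4, C=2, D=3, E=1, F=0, G=3) → (A=2, B=4, C=2, D=2, E=2, F=0, G=3)
step 2: fire α:  (A=2, B=4, C=2, D=2, E=2, F=0, G=3) → (A=2, B=4, C=5, D=0, E=5, F=0, G=3)
step 3: fire δ:  (A=2, B=4, C=5, D=0, E=5, F=0, G=3) → (A=2, B=3, C=5, D=0, E=8, F=0, G=3)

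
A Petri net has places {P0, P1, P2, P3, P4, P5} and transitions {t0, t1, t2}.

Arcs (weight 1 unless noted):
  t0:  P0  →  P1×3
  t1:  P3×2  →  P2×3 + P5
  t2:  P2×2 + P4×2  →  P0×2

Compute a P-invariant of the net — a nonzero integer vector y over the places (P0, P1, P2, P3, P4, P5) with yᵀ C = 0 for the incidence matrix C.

y = (P0:6, P1:2, P2:6, P3:9, P4:0, P5:0)

Incidence matrix C (rows=places, cols=transitions):
       t0   t1   t2
   P0  -1    0    2
   P1   3    0    0
   P2   0    3   -2
   P3   0   -2    0
   P4   0    0   -2
   P5   0    1    0

Candidate y = [6, 2, 6, 9, 0, 0]; check y·C column-wise:
  col t0: 6·-1 + 2·3 + 6·0 + 9·0 = 0
  col t1: 6·0 + 2·0 + 6·3 + 9·-2 + 0·1 = 0
  col t2: 6·2 + 2·0 + 6·-2 + 9·0 + 0·-2 = 0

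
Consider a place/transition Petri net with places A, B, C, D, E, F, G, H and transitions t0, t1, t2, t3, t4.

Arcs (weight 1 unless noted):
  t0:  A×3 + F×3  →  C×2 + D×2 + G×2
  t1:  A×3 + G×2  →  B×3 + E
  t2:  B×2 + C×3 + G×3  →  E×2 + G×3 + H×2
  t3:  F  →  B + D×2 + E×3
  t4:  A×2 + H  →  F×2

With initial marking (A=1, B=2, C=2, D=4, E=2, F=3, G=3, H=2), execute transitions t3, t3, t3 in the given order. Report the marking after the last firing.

step 1: fire t3:  (A=1, B=2, C=2, D=4, E=2, F=3, G=3, H=2) → (A=1, B=3, C=2, D=6, E=5, F=2, G=3, H=2)
step 2: fire t3:  (A=1, B=3, C=2, D=6, E=5, F=2, G=3, H=2) → (A=1, B=4, C=2, D=8, E=8, F=1, G=3, H=2)
step 3: fire t3:  (A=1, B=4, C=2, D=8, E=8, F=1, G=3, H=2) → (A=1, B=5, C=2, D=10, E=11, F=0, G=3, H=2)

(A=1, B=5, C=2, D=10, E=11, F=0, G=3, H=2)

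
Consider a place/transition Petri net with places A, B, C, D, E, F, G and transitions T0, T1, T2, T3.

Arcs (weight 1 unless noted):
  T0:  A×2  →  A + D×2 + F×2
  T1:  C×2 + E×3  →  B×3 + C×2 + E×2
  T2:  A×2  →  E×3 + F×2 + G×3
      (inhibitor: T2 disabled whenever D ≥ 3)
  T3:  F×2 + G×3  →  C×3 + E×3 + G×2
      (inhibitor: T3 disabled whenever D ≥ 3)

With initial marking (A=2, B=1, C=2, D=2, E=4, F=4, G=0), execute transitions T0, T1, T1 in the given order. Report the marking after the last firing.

step 1: fire T0:  (A=2, B=1, C=2, D=2, E=4, F=4, G=0) → (A=1, B=1, C=2, D=4, E=4, F=6, G=0)
step 2: fire T1:  (A=1, B=1, C=2, D=4, E=4, F=6, G=0) → (A=1, B=4, C=2, D=4, E=3, F=6, G=0)
step 3: fire T1:  (A=1, B=4, C=2, D=4, E=3, F=6, G=0) → (A=1, B=7, C=2, D=4, E=2, F=6, G=0)

(A=1, B=7, C=2, D=4, E=2, F=6, G=0)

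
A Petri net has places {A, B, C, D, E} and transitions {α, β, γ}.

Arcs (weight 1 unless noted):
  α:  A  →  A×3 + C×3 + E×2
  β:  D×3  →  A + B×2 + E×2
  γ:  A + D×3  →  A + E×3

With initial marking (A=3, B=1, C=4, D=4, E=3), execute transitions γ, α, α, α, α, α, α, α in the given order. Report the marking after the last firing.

step 1: fire γ:  (A=3, B=1, C=4, D=4, E=3) → (A=3, B=1, C=4, D=1, E=6)
step 2: fire α:  (A=3, B=1, C=4, D=1, E=6) → (A=5, B=1, C=7, D=1, E=8)
step 3: fire α:  (A=5, B=1, C=7, D=1, E=8) → (A=7, B=1, C=10, D=1, E=10)
step 4: fire α:  (A=7, B=1, C=10, D=1, E=10) → (A=9, B=1, C=13, D=1, E=12)
step 5: fire α:  (A=9, B=1, C=13, D=1, E=12) → (A=11, B=1, C=16, D=1, E=14)
step 6: fire α:  (A=11, B=1, C=16, D=1, E=14) → (A=13, B=1, C=19, D=1, E=16)
step 7: fire α:  (A=13, B=1, C=19, D=1, E=16) → (A=15, B=1, C=22, D=1, E=18)
step 8: fire α:  (A=15, B=1, C=22, D=1, E=18) → (A=17, B=1, C=25, D=1, E=20)

(A=17, B=1, C=25, D=1, E=20)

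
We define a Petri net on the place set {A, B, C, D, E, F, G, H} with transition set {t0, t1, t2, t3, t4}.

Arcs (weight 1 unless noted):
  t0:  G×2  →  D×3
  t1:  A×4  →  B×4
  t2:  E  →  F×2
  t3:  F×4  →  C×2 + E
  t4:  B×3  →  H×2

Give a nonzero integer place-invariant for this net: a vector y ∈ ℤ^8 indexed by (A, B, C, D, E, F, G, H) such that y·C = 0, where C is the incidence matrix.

Incidence matrix C (rows=places, cols=transitions):
       t0   t1   t2   t3   t4
    A   0   -4    0    0    0
    B   0    4    0    0   -3
    C   0    0    0    2    0
    D   3    0    0    0    0
    E   0    0   -1    1    0
    F   0    0    2   -4    0
    G  -2    0    0    0    0
    H   0    0    0    0    2

Candidate y = [0, 0, 1, 0, 2, 1, 0, 0]; check y·C column-wise:
  col t0: 1·0 + 0·3 + 2·0 + 1·0 + 0·-2 = 0
  col t1: 0·-4 + 0·4 + 1·0 + 2·0 + 1·0 = 0
  col t2: 1·0 + 2·-1 + 1·2 = 0
  col t3: 1·2 + 2·1 + 1·-4 = 0
  col t4: 0·-3 + 1·0 + 2·0 + 1·0 + 0·2 = 0

y = (A:0, B:0, C:1, D:0, E:2, F:1, G:0, H:0)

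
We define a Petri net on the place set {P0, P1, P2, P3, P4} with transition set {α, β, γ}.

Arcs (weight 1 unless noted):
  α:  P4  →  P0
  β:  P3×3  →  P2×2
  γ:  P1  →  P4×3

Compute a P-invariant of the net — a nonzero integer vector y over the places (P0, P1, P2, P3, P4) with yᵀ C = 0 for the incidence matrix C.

Incidence matrix C (rows=places, cols=transitions):
        α    β    γ
   P0   1    0    0
   P1   0    0   -1
   P2   0    2    0
   P3   0   -3    0
   P4  -1    0    3

Candidate y = [0, 0, 3, 2, 0]; check y·C column-wise:
  col α: 0·1 + 3·0 + 2·0 + 0·-1 = 0
  col β: 3·2 + 2·-3 = 0
  col γ: 0·-1 + 3·0 + 2·0 + 0·3 = 0

y = (P0:0, P1:0, P2:3, P3:2, P4:0)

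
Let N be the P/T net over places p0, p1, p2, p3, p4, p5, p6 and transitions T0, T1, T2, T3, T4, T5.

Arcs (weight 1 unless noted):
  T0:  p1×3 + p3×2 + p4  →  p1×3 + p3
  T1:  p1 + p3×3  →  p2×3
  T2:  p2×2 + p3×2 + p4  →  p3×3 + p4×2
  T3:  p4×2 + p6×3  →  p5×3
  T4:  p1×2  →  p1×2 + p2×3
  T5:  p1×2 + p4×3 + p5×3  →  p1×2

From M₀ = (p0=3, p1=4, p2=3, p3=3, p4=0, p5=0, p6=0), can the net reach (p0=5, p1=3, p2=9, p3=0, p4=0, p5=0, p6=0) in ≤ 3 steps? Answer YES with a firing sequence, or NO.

NO — not reachable within 3 firings

depth 0: 1 marking
depth 1: 3 markings reached so far
depth 2: 5 markings reached so far
depth 3: 7 markings reached so far
target is not among the 7 markings reachable within 3 steps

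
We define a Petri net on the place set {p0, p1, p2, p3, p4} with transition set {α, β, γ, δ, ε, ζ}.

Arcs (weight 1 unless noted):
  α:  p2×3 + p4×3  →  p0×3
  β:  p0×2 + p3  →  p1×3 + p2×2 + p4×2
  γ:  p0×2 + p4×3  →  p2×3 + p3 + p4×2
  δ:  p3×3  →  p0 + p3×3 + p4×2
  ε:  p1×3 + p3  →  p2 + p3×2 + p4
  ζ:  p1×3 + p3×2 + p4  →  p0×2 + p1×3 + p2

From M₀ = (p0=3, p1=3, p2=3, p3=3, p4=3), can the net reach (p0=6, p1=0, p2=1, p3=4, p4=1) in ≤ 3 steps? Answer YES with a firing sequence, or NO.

step 1: fire α:  (p0=3, p1=3, p2=3, p3=3, p4=3) → (p0=6, p1=3, p2=0, p3=3, p4=0)
step 2: fire ε:  (p0=6, p1=3, p2=0, p3=3, p4=0) → (p0=6, p1=0, p2=1, p3=4, p4=1)

YES — reachable via ⟨α, ε⟩ (2 firings)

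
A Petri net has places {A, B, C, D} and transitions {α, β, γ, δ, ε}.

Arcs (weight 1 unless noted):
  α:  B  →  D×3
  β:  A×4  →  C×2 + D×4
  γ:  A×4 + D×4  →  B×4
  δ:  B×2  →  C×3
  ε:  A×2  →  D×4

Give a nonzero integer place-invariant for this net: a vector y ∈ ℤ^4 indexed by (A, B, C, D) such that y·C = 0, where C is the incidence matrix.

y = (A:2, B:3, C:2, D:1)

Incidence matrix C (rows=places, cols=transitions):
        α    β    γ    δ    ε
    A   0   -4   -4    0   -2
    B  -1    0    4   -2    0
    C   0    2    0    3    0
    D   3    4   -4    0    4

Candidate y = [2, 3, 2, 1]; check y·C column-wise:
  col α: 2·0 + 3·-1 + 2·0 + 1·3 = 0
  col β: 2·-4 + 3·0 + 2·2 + 1·4 = 0
  col γ: 2·-4 + 3·4 + 2·0 + 1·-4 = 0
  col δ: 2·0 + 3·-2 + 2·3 + 1·0 = 0
  col ε: 2·-2 + 3·0 + 2·0 + 1·4 = 0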